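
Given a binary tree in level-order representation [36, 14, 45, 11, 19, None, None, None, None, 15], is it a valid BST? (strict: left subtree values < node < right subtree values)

Level-order array: [36, 14, 45, 11, 19, None, None, None, None, 15]
Validate using subtree bounds (lo, hi): at each node, require lo < value < hi,
then recurse left with hi=value and right with lo=value.
Preorder trace (stopping at first violation):
  at node 36 with bounds (-inf, +inf): OK
  at node 14 with bounds (-inf, 36): OK
  at node 11 with bounds (-inf, 14): OK
  at node 19 with bounds (14, 36): OK
  at node 15 with bounds (14, 19): OK
  at node 45 with bounds (36, +inf): OK
No violation found at any node.
Result: Valid BST


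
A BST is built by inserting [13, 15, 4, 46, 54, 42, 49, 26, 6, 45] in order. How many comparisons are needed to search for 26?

Search path for 26: 13 -> 15 -> 46 -> 42 -> 26
Found: True
Comparisons: 5


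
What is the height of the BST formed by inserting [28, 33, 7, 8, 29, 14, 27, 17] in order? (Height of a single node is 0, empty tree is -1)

Insertion order: [28, 33, 7, 8, 29, 14, 27, 17]
Tree (level-order array): [28, 7, 33, None, 8, 29, None, None, 14, None, None, None, 27, 17]
Compute height bottom-up (empty subtree = -1):
  height(17) = 1 + max(-1, -1) = 0
  height(27) = 1 + max(0, -1) = 1
  height(14) = 1 + max(-1, 1) = 2
  height(8) = 1 + max(-1, 2) = 3
  height(7) = 1 + max(-1, 3) = 4
  height(29) = 1 + max(-1, -1) = 0
  height(33) = 1 + max(0, -1) = 1
  height(28) = 1 + max(4, 1) = 5
Height = 5


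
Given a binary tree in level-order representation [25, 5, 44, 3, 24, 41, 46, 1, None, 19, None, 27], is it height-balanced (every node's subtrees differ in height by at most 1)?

Tree (level-order array): [25, 5, 44, 3, 24, 41, 46, 1, None, 19, None, 27]
Definition: a tree is height-balanced if, at every node, |h(left) - h(right)| <= 1 (empty subtree has height -1).
Bottom-up per-node check:
  node 1: h_left=-1, h_right=-1, diff=0 [OK], height=0
  node 3: h_left=0, h_right=-1, diff=1 [OK], height=1
  node 19: h_left=-1, h_right=-1, diff=0 [OK], height=0
  node 24: h_left=0, h_right=-1, diff=1 [OK], height=1
  node 5: h_left=1, h_right=1, diff=0 [OK], height=2
  node 27: h_left=-1, h_right=-1, diff=0 [OK], height=0
  node 41: h_left=0, h_right=-1, diff=1 [OK], height=1
  node 46: h_left=-1, h_right=-1, diff=0 [OK], height=0
  node 44: h_left=1, h_right=0, diff=1 [OK], height=2
  node 25: h_left=2, h_right=2, diff=0 [OK], height=3
All nodes satisfy the balance condition.
Result: Balanced


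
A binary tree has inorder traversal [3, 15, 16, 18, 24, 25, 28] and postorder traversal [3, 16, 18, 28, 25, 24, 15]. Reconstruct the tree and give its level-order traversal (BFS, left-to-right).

Inorder:   [3, 15, 16, 18, 24, 25, 28]
Postorder: [3, 16, 18, 28, 25, 24, 15]
Algorithm: postorder visits root last, so walk postorder right-to-left;
each value is the root of the current inorder slice — split it at that
value, recurse on the right subtree first, then the left.
Recursive splits:
  root=15; inorder splits into left=[3], right=[16, 18, 24, 25, 28]
  root=24; inorder splits into left=[16, 18], right=[25, 28]
  root=25; inorder splits into left=[], right=[28]
  root=28; inorder splits into left=[], right=[]
  root=18; inorder splits into left=[16], right=[]
  root=16; inorder splits into left=[], right=[]
  root=3; inorder splits into left=[], right=[]
Reconstructed level-order: [15, 3, 24, 18, 25, 16, 28]


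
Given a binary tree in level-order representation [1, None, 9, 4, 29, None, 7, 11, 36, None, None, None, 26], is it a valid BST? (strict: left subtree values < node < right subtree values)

Level-order array: [1, None, 9, 4, 29, None, 7, 11, 36, None, None, None, 26]
Validate using subtree bounds (lo, hi): at each node, require lo < value < hi,
then recurse left with hi=value and right with lo=value.
Preorder trace (stopping at first violation):
  at node 1 with bounds (-inf, +inf): OK
  at node 9 with bounds (1, +inf): OK
  at node 4 with bounds (1, 9): OK
  at node 7 with bounds (4, 9): OK
  at node 29 with bounds (9, +inf): OK
  at node 11 with bounds (9, 29): OK
  at node 26 with bounds (11, 29): OK
  at node 36 with bounds (29, +inf): OK
No violation found at any node.
Result: Valid BST


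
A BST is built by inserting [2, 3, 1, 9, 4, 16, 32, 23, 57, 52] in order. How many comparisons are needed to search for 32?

Search path for 32: 2 -> 3 -> 9 -> 16 -> 32
Found: True
Comparisons: 5


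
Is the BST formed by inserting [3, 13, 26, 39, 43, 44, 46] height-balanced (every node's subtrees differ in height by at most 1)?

Tree (level-order array): [3, None, 13, None, 26, None, 39, None, 43, None, 44, None, 46]
Definition: a tree is height-balanced if, at every node, |h(left) - h(right)| <= 1 (empty subtree has height -1).
Bottom-up per-node check:
  node 46: h_left=-1, h_right=-1, diff=0 [OK], height=0
  node 44: h_left=-1, h_right=0, diff=1 [OK], height=1
  node 43: h_left=-1, h_right=1, diff=2 [FAIL (|-1-1|=2 > 1)], height=2
  node 39: h_left=-1, h_right=2, diff=3 [FAIL (|-1-2|=3 > 1)], height=3
  node 26: h_left=-1, h_right=3, diff=4 [FAIL (|-1-3|=4 > 1)], height=4
  node 13: h_left=-1, h_right=4, diff=5 [FAIL (|-1-4|=5 > 1)], height=5
  node 3: h_left=-1, h_right=5, diff=6 [FAIL (|-1-5|=6 > 1)], height=6
Node 43 violates the condition: |-1 - 1| = 2 > 1.
Result: Not balanced


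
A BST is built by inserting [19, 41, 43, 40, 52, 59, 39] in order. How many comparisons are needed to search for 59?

Search path for 59: 19 -> 41 -> 43 -> 52 -> 59
Found: True
Comparisons: 5


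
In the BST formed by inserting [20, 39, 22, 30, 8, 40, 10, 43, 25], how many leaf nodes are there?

Tree built from: [20, 39, 22, 30, 8, 40, 10, 43, 25]
Tree (level-order array): [20, 8, 39, None, 10, 22, 40, None, None, None, 30, None, 43, 25]
Rule: A leaf has 0 children.
Per-node child counts:
  node 20: 2 child(ren)
  node 8: 1 child(ren)
  node 10: 0 child(ren)
  node 39: 2 child(ren)
  node 22: 1 child(ren)
  node 30: 1 child(ren)
  node 25: 0 child(ren)
  node 40: 1 child(ren)
  node 43: 0 child(ren)
Matching nodes: [10, 25, 43]
Count of leaf nodes: 3


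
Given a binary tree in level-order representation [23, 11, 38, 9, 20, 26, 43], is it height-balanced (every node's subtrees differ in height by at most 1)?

Tree (level-order array): [23, 11, 38, 9, 20, 26, 43]
Definition: a tree is height-balanced if, at every node, |h(left) - h(right)| <= 1 (empty subtree has height -1).
Bottom-up per-node check:
  node 9: h_left=-1, h_right=-1, diff=0 [OK], height=0
  node 20: h_left=-1, h_right=-1, diff=0 [OK], height=0
  node 11: h_left=0, h_right=0, diff=0 [OK], height=1
  node 26: h_left=-1, h_right=-1, diff=0 [OK], height=0
  node 43: h_left=-1, h_right=-1, diff=0 [OK], height=0
  node 38: h_left=0, h_right=0, diff=0 [OK], height=1
  node 23: h_left=1, h_right=1, diff=0 [OK], height=2
All nodes satisfy the balance condition.
Result: Balanced


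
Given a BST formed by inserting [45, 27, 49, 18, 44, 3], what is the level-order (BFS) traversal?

Tree insertion order: [45, 27, 49, 18, 44, 3]
Tree (level-order array): [45, 27, 49, 18, 44, None, None, 3]
BFS from the root, enqueuing left then right child of each popped node:
  queue [45] -> pop 45, enqueue [27, 49], visited so far: [45]
  queue [27, 49] -> pop 27, enqueue [18, 44], visited so far: [45, 27]
  queue [49, 18, 44] -> pop 49, enqueue [none], visited so far: [45, 27, 49]
  queue [18, 44] -> pop 18, enqueue [3], visited so far: [45, 27, 49, 18]
  queue [44, 3] -> pop 44, enqueue [none], visited so far: [45, 27, 49, 18, 44]
  queue [3] -> pop 3, enqueue [none], visited so far: [45, 27, 49, 18, 44, 3]
Result: [45, 27, 49, 18, 44, 3]


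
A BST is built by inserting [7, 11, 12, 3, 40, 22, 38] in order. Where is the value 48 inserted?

Starting tree (level order): [7, 3, 11, None, None, None, 12, None, 40, 22, None, None, 38]
Insertion path: 7 -> 11 -> 12 -> 40
Result: insert 48 as right child of 40
Final tree (level order): [7, 3, 11, None, None, None, 12, None, 40, 22, 48, None, 38]


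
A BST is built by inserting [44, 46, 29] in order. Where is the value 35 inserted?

Starting tree (level order): [44, 29, 46]
Insertion path: 44 -> 29
Result: insert 35 as right child of 29
Final tree (level order): [44, 29, 46, None, 35]


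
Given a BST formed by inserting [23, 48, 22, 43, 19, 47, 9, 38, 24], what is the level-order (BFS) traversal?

Tree insertion order: [23, 48, 22, 43, 19, 47, 9, 38, 24]
Tree (level-order array): [23, 22, 48, 19, None, 43, None, 9, None, 38, 47, None, None, 24]
BFS from the root, enqueuing left then right child of each popped node:
  queue [23] -> pop 23, enqueue [22, 48], visited so far: [23]
  queue [22, 48] -> pop 22, enqueue [19], visited so far: [23, 22]
  queue [48, 19] -> pop 48, enqueue [43], visited so far: [23, 22, 48]
  queue [19, 43] -> pop 19, enqueue [9], visited so far: [23, 22, 48, 19]
  queue [43, 9] -> pop 43, enqueue [38, 47], visited so far: [23, 22, 48, 19, 43]
  queue [9, 38, 47] -> pop 9, enqueue [none], visited so far: [23, 22, 48, 19, 43, 9]
  queue [38, 47] -> pop 38, enqueue [24], visited so far: [23, 22, 48, 19, 43, 9, 38]
  queue [47, 24] -> pop 47, enqueue [none], visited so far: [23, 22, 48, 19, 43, 9, 38, 47]
  queue [24] -> pop 24, enqueue [none], visited so far: [23, 22, 48, 19, 43, 9, 38, 47, 24]
Result: [23, 22, 48, 19, 43, 9, 38, 47, 24]


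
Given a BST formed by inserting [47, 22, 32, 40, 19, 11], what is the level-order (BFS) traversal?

Tree insertion order: [47, 22, 32, 40, 19, 11]
Tree (level-order array): [47, 22, None, 19, 32, 11, None, None, 40]
BFS from the root, enqueuing left then right child of each popped node:
  queue [47] -> pop 47, enqueue [22], visited so far: [47]
  queue [22] -> pop 22, enqueue [19, 32], visited so far: [47, 22]
  queue [19, 32] -> pop 19, enqueue [11], visited so far: [47, 22, 19]
  queue [32, 11] -> pop 32, enqueue [40], visited so far: [47, 22, 19, 32]
  queue [11, 40] -> pop 11, enqueue [none], visited so far: [47, 22, 19, 32, 11]
  queue [40] -> pop 40, enqueue [none], visited so far: [47, 22, 19, 32, 11, 40]
Result: [47, 22, 19, 32, 11, 40]


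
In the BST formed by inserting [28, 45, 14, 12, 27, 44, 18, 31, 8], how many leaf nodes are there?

Tree built from: [28, 45, 14, 12, 27, 44, 18, 31, 8]
Tree (level-order array): [28, 14, 45, 12, 27, 44, None, 8, None, 18, None, 31]
Rule: A leaf has 0 children.
Per-node child counts:
  node 28: 2 child(ren)
  node 14: 2 child(ren)
  node 12: 1 child(ren)
  node 8: 0 child(ren)
  node 27: 1 child(ren)
  node 18: 0 child(ren)
  node 45: 1 child(ren)
  node 44: 1 child(ren)
  node 31: 0 child(ren)
Matching nodes: [8, 18, 31]
Count of leaf nodes: 3


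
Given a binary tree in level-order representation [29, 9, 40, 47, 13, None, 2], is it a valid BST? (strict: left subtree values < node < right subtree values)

Level-order array: [29, 9, 40, 47, 13, None, 2]
Validate using subtree bounds (lo, hi): at each node, require lo < value < hi,
then recurse left with hi=value and right with lo=value.
Preorder trace (stopping at first violation):
  at node 29 with bounds (-inf, +inf): OK
  at node 9 with bounds (-inf, 29): OK
  at node 47 with bounds (-inf, 9): VIOLATION
Node 47 violates its bound: not (-inf < 47 < 9).
Result: Not a valid BST


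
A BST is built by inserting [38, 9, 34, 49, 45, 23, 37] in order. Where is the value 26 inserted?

Starting tree (level order): [38, 9, 49, None, 34, 45, None, 23, 37]
Insertion path: 38 -> 9 -> 34 -> 23
Result: insert 26 as right child of 23
Final tree (level order): [38, 9, 49, None, 34, 45, None, 23, 37, None, None, None, 26]


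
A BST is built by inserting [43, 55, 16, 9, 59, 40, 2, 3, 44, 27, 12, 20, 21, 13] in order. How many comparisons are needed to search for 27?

Search path for 27: 43 -> 16 -> 40 -> 27
Found: True
Comparisons: 4


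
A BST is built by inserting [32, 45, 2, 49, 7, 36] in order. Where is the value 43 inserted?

Starting tree (level order): [32, 2, 45, None, 7, 36, 49]
Insertion path: 32 -> 45 -> 36
Result: insert 43 as right child of 36
Final tree (level order): [32, 2, 45, None, 7, 36, 49, None, None, None, 43]


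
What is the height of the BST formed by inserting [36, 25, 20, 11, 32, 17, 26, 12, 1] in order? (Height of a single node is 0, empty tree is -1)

Insertion order: [36, 25, 20, 11, 32, 17, 26, 12, 1]
Tree (level-order array): [36, 25, None, 20, 32, 11, None, 26, None, 1, 17, None, None, None, None, 12]
Compute height bottom-up (empty subtree = -1):
  height(1) = 1 + max(-1, -1) = 0
  height(12) = 1 + max(-1, -1) = 0
  height(17) = 1 + max(0, -1) = 1
  height(11) = 1 + max(0, 1) = 2
  height(20) = 1 + max(2, -1) = 3
  height(26) = 1 + max(-1, -1) = 0
  height(32) = 1 + max(0, -1) = 1
  height(25) = 1 + max(3, 1) = 4
  height(36) = 1 + max(4, -1) = 5
Height = 5


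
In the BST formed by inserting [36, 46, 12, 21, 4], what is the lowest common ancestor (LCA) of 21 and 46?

Tree insertion order: [36, 46, 12, 21, 4]
Tree (level-order array): [36, 12, 46, 4, 21]
In a BST, the LCA of p=21, q=46 is the first node v on the
root-to-leaf path with p <= v <= q (go left if both < v, right if both > v).
Walk from root:
  at 36: 21 <= 36 <= 46, this is the LCA
LCA = 36


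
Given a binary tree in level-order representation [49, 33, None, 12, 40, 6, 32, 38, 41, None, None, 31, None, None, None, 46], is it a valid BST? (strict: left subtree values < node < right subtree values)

Level-order array: [49, 33, None, 12, 40, 6, 32, 38, 41, None, None, 31, None, None, None, 46]
Validate using subtree bounds (lo, hi): at each node, require lo < value < hi,
then recurse left with hi=value and right with lo=value.
Preorder trace (stopping at first violation):
  at node 49 with bounds (-inf, +inf): OK
  at node 33 with bounds (-inf, 49): OK
  at node 12 with bounds (-inf, 33): OK
  at node 6 with bounds (-inf, 12): OK
  at node 32 with bounds (12, 33): OK
  at node 31 with bounds (12, 32): OK
  at node 40 with bounds (33, 49): OK
  at node 38 with bounds (33, 40): OK
  at node 41 with bounds (40, 49): OK
  at node 46 with bounds (40, 41): VIOLATION
Node 46 violates its bound: not (40 < 46 < 41).
Result: Not a valid BST


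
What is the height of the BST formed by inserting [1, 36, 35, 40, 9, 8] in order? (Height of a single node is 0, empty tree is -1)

Insertion order: [1, 36, 35, 40, 9, 8]
Tree (level-order array): [1, None, 36, 35, 40, 9, None, None, None, 8]
Compute height bottom-up (empty subtree = -1):
  height(8) = 1 + max(-1, -1) = 0
  height(9) = 1 + max(0, -1) = 1
  height(35) = 1 + max(1, -1) = 2
  height(40) = 1 + max(-1, -1) = 0
  height(36) = 1 + max(2, 0) = 3
  height(1) = 1 + max(-1, 3) = 4
Height = 4


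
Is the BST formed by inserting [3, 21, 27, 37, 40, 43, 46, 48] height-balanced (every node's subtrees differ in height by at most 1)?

Tree (level-order array): [3, None, 21, None, 27, None, 37, None, 40, None, 43, None, 46, None, 48]
Definition: a tree is height-balanced if, at every node, |h(left) - h(right)| <= 1 (empty subtree has height -1).
Bottom-up per-node check:
  node 48: h_left=-1, h_right=-1, diff=0 [OK], height=0
  node 46: h_left=-1, h_right=0, diff=1 [OK], height=1
  node 43: h_left=-1, h_right=1, diff=2 [FAIL (|-1-1|=2 > 1)], height=2
  node 40: h_left=-1, h_right=2, diff=3 [FAIL (|-1-2|=3 > 1)], height=3
  node 37: h_left=-1, h_right=3, diff=4 [FAIL (|-1-3|=4 > 1)], height=4
  node 27: h_left=-1, h_right=4, diff=5 [FAIL (|-1-4|=5 > 1)], height=5
  node 21: h_left=-1, h_right=5, diff=6 [FAIL (|-1-5|=6 > 1)], height=6
  node 3: h_left=-1, h_right=6, diff=7 [FAIL (|-1-6|=7 > 1)], height=7
Node 43 violates the condition: |-1 - 1| = 2 > 1.
Result: Not balanced


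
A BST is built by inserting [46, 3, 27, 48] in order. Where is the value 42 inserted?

Starting tree (level order): [46, 3, 48, None, 27]
Insertion path: 46 -> 3 -> 27
Result: insert 42 as right child of 27
Final tree (level order): [46, 3, 48, None, 27, None, None, None, 42]


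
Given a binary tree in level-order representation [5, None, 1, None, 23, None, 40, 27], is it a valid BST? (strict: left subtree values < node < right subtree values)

Level-order array: [5, None, 1, None, 23, None, 40, 27]
Validate using subtree bounds (lo, hi): at each node, require lo < value < hi,
then recurse left with hi=value and right with lo=value.
Preorder trace (stopping at first violation):
  at node 5 with bounds (-inf, +inf): OK
  at node 1 with bounds (5, +inf): VIOLATION
Node 1 violates its bound: not (5 < 1 < +inf).
Result: Not a valid BST


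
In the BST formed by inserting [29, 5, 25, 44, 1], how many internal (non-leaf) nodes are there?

Tree built from: [29, 5, 25, 44, 1]
Tree (level-order array): [29, 5, 44, 1, 25]
Rule: An internal node has at least one child.
Per-node child counts:
  node 29: 2 child(ren)
  node 5: 2 child(ren)
  node 1: 0 child(ren)
  node 25: 0 child(ren)
  node 44: 0 child(ren)
Matching nodes: [29, 5]
Count of internal (non-leaf) nodes: 2


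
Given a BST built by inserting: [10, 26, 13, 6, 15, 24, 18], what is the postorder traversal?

Tree insertion order: [10, 26, 13, 6, 15, 24, 18]
Tree (level-order array): [10, 6, 26, None, None, 13, None, None, 15, None, 24, 18]
Postorder traversal: [6, 18, 24, 15, 13, 26, 10]


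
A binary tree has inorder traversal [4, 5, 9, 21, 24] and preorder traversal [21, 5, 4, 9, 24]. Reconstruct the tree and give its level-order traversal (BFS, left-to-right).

Inorder:  [4, 5, 9, 21, 24]
Preorder: [21, 5, 4, 9, 24]
Algorithm: preorder visits root first, so consume preorder in order;
for each root, split the current inorder slice at that value into
left-subtree inorder and right-subtree inorder, then recurse.
Recursive splits:
  root=21; inorder splits into left=[4, 5, 9], right=[24]
  root=5; inorder splits into left=[4], right=[9]
  root=4; inorder splits into left=[], right=[]
  root=9; inorder splits into left=[], right=[]
  root=24; inorder splits into left=[], right=[]
Reconstructed level-order: [21, 5, 24, 4, 9]


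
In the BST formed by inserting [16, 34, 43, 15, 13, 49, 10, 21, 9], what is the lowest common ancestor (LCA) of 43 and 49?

Tree insertion order: [16, 34, 43, 15, 13, 49, 10, 21, 9]
Tree (level-order array): [16, 15, 34, 13, None, 21, 43, 10, None, None, None, None, 49, 9]
In a BST, the LCA of p=43, q=49 is the first node v on the
root-to-leaf path with p <= v <= q (go left if both < v, right if both > v).
Walk from root:
  at 16: both 43 and 49 > 16, go right
  at 34: both 43 and 49 > 34, go right
  at 43: 43 <= 43 <= 49, this is the LCA
LCA = 43


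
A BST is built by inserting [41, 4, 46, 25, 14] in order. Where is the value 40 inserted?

Starting tree (level order): [41, 4, 46, None, 25, None, None, 14]
Insertion path: 41 -> 4 -> 25
Result: insert 40 as right child of 25
Final tree (level order): [41, 4, 46, None, 25, None, None, 14, 40]


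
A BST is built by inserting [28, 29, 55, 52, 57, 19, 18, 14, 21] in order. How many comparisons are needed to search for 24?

Search path for 24: 28 -> 19 -> 21
Found: False
Comparisons: 3


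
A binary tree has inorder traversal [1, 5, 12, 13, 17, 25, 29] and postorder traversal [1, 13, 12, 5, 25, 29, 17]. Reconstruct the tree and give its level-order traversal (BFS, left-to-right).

Inorder:   [1, 5, 12, 13, 17, 25, 29]
Postorder: [1, 13, 12, 5, 25, 29, 17]
Algorithm: postorder visits root last, so walk postorder right-to-left;
each value is the root of the current inorder slice — split it at that
value, recurse on the right subtree first, then the left.
Recursive splits:
  root=17; inorder splits into left=[1, 5, 12, 13], right=[25, 29]
  root=29; inorder splits into left=[25], right=[]
  root=25; inorder splits into left=[], right=[]
  root=5; inorder splits into left=[1], right=[12, 13]
  root=12; inorder splits into left=[], right=[13]
  root=13; inorder splits into left=[], right=[]
  root=1; inorder splits into left=[], right=[]
Reconstructed level-order: [17, 5, 29, 1, 12, 25, 13]


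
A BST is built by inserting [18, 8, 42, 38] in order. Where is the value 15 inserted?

Starting tree (level order): [18, 8, 42, None, None, 38]
Insertion path: 18 -> 8
Result: insert 15 as right child of 8
Final tree (level order): [18, 8, 42, None, 15, 38]


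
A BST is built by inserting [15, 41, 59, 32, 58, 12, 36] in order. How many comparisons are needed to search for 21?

Search path for 21: 15 -> 41 -> 32
Found: False
Comparisons: 3


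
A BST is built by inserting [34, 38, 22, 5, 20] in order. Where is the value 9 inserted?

Starting tree (level order): [34, 22, 38, 5, None, None, None, None, 20]
Insertion path: 34 -> 22 -> 5 -> 20
Result: insert 9 as left child of 20
Final tree (level order): [34, 22, 38, 5, None, None, None, None, 20, 9]


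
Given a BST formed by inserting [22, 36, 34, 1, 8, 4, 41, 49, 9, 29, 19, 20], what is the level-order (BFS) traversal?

Tree insertion order: [22, 36, 34, 1, 8, 4, 41, 49, 9, 29, 19, 20]
Tree (level-order array): [22, 1, 36, None, 8, 34, 41, 4, 9, 29, None, None, 49, None, None, None, 19, None, None, None, None, None, 20]
BFS from the root, enqueuing left then right child of each popped node:
  queue [22] -> pop 22, enqueue [1, 36], visited so far: [22]
  queue [1, 36] -> pop 1, enqueue [8], visited so far: [22, 1]
  queue [36, 8] -> pop 36, enqueue [34, 41], visited so far: [22, 1, 36]
  queue [8, 34, 41] -> pop 8, enqueue [4, 9], visited so far: [22, 1, 36, 8]
  queue [34, 41, 4, 9] -> pop 34, enqueue [29], visited so far: [22, 1, 36, 8, 34]
  queue [41, 4, 9, 29] -> pop 41, enqueue [49], visited so far: [22, 1, 36, 8, 34, 41]
  queue [4, 9, 29, 49] -> pop 4, enqueue [none], visited so far: [22, 1, 36, 8, 34, 41, 4]
  queue [9, 29, 49] -> pop 9, enqueue [19], visited so far: [22, 1, 36, 8, 34, 41, 4, 9]
  queue [29, 49, 19] -> pop 29, enqueue [none], visited so far: [22, 1, 36, 8, 34, 41, 4, 9, 29]
  queue [49, 19] -> pop 49, enqueue [none], visited so far: [22, 1, 36, 8, 34, 41, 4, 9, 29, 49]
  queue [19] -> pop 19, enqueue [20], visited so far: [22, 1, 36, 8, 34, 41, 4, 9, 29, 49, 19]
  queue [20] -> pop 20, enqueue [none], visited so far: [22, 1, 36, 8, 34, 41, 4, 9, 29, 49, 19, 20]
Result: [22, 1, 36, 8, 34, 41, 4, 9, 29, 49, 19, 20]


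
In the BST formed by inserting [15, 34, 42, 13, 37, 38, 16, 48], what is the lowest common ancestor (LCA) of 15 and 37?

Tree insertion order: [15, 34, 42, 13, 37, 38, 16, 48]
Tree (level-order array): [15, 13, 34, None, None, 16, 42, None, None, 37, 48, None, 38]
In a BST, the LCA of p=15, q=37 is the first node v on the
root-to-leaf path with p <= v <= q (go left if both < v, right if both > v).
Walk from root:
  at 15: 15 <= 15 <= 37, this is the LCA
LCA = 15


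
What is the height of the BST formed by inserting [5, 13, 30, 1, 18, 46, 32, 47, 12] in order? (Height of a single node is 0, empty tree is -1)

Insertion order: [5, 13, 30, 1, 18, 46, 32, 47, 12]
Tree (level-order array): [5, 1, 13, None, None, 12, 30, None, None, 18, 46, None, None, 32, 47]
Compute height bottom-up (empty subtree = -1):
  height(1) = 1 + max(-1, -1) = 0
  height(12) = 1 + max(-1, -1) = 0
  height(18) = 1 + max(-1, -1) = 0
  height(32) = 1 + max(-1, -1) = 0
  height(47) = 1 + max(-1, -1) = 0
  height(46) = 1 + max(0, 0) = 1
  height(30) = 1 + max(0, 1) = 2
  height(13) = 1 + max(0, 2) = 3
  height(5) = 1 + max(0, 3) = 4
Height = 4


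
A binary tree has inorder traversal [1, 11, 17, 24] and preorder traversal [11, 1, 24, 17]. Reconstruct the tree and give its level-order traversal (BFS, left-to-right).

Inorder:  [1, 11, 17, 24]
Preorder: [11, 1, 24, 17]
Algorithm: preorder visits root first, so consume preorder in order;
for each root, split the current inorder slice at that value into
left-subtree inorder and right-subtree inorder, then recurse.
Recursive splits:
  root=11; inorder splits into left=[1], right=[17, 24]
  root=1; inorder splits into left=[], right=[]
  root=24; inorder splits into left=[17], right=[]
  root=17; inorder splits into left=[], right=[]
Reconstructed level-order: [11, 1, 24, 17]


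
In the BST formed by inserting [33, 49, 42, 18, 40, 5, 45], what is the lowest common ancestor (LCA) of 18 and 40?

Tree insertion order: [33, 49, 42, 18, 40, 5, 45]
Tree (level-order array): [33, 18, 49, 5, None, 42, None, None, None, 40, 45]
In a BST, the LCA of p=18, q=40 is the first node v on the
root-to-leaf path with p <= v <= q (go left if both < v, right if both > v).
Walk from root:
  at 33: 18 <= 33 <= 40, this is the LCA
LCA = 33


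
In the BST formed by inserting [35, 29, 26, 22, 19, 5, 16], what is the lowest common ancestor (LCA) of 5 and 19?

Tree insertion order: [35, 29, 26, 22, 19, 5, 16]
Tree (level-order array): [35, 29, None, 26, None, 22, None, 19, None, 5, None, None, 16]
In a BST, the LCA of p=5, q=19 is the first node v on the
root-to-leaf path with p <= v <= q (go left if both < v, right if both > v).
Walk from root:
  at 35: both 5 and 19 < 35, go left
  at 29: both 5 and 19 < 29, go left
  at 26: both 5 and 19 < 26, go left
  at 22: both 5 and 19 < 22, go left
  at 19: 5 <= 19 <= 19, this is the LCA
LCA = 19


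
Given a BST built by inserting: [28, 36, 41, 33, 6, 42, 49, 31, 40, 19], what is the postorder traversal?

Tree insertion order: [28, 36, 41, 33, 6, 42, 49, 31, 40, 19]
Tree (level-order array): [28, 6, 36, None, 19, 33, 41, None, None, 31, None, 40, 42, None, None, None, None, None, 49]
Postorder traversal: [19, 6, 31, 33, 40, 49, 42, 41, 36, 28]


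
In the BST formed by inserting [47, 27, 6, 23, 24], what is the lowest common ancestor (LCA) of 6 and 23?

Tree insertion order: [47, 27, 6, 23, 24]
Tree (level-order array): [47, 27, None, 6, None, None, 23, None, 24]
In a BST, the LCA of p=6, q=23 is the first node v on the
root-to-leaf path with p <= v <= q (go left if both < v, right if both > v).
Walk from root:
  at 47: both 6 and 23 < 47, go left
  at 27: both 6 and 23 < 27, go left
  at 6: 6 <= 6 <= 23, this is the LCA
LCA = 6


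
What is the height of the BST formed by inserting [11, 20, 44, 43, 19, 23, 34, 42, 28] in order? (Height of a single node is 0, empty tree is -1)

Insertion order: [11, 20, 44, 43, 19, 23, 34, 42, 28]
Tree (level-order array): [11, None, 20, 19, 44, None, None, 43, None, 23, None, None, 34, 28, 42]
Compute height bottom-up (empty subtree = -1):
  height(19) = 1 + max(-1, -1) = 0
  height(28) = 1 + max(-1, -1) = 0
  height(42) = 1 + max(-1, -1) = 0
  height(34) = 1 + max(0, 0) = 1
  height(23) = 1 + max(-1, 1) = 2
  height(43) = 1 + max(2, -1) = 3
  height(44) = 1 + max(3, -1) = 4
  height(20) = 1 + max(0, 4) = 5
  height(11) = 1 + max(-1, 5) = 6
Height = 6


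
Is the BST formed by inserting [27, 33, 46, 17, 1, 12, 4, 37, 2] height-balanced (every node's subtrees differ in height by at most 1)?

Tree (level-order array): [27, 17, 33, 1, None, None, 46, None, 12, 37, None, 4, None, None, None, 2]
Definition: a tree is height-balanced if, at every node, |h(left) - h(right)| <= 1 (empty subtree has height -1).
Bottom-up per-node check:
  node 2: h_left=-1, h_right=-1, diff=0 [OK], height=0
  node 4: h_left=0, h_right=-1, diff=1 [OK], height=1
  node 12: h_left=1, h_right=-1, diff=2 [FAIL (|1--1|=2 > 1)], height=2
  node 1: h_left=-1, h_right=2, diff=3 [FAIL (|-1-2|=3 > 1)], height=3
  node 17: h_left=3, h_right=-1, diff=4 [FAIL (|3--1|=4 > 1)], height=4
  node 37: h_left=-1, h_right=-1, diff=0 [OK], height=0
  node 46: h_left=0, h_right=-1, diff=1 [OK], height=1
  node 33: h_left=-1, h_right=1, diff=2 [FAIL (|-1-1|=2 > 1)], height=2
  node 27: h_left=4, h_right=2, diff=2 [FAIL (|4-2|=2 > 1)], height=5
Node 12 violates the condition: |1 - -1| = 2 > 1.
Result: Not balanced


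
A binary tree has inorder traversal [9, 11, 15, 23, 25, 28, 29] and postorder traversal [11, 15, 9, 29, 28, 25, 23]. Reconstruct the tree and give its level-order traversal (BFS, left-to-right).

Inorder:   [9, 11, 15, 23, 25, 28, 29]
Postorder: [11, 15, 9, 29, 28, 25, 23]
Algorithm: postorder visits root last, so walk postorder right-to-left;
each value is the root of the current inorder slice — split it at that
value, recurse on the right subtree first, then the left.
Recursive splits:
  root=23; inorder splits into left=[9, 11, 15], right=[25, 28, 29]
  root=25; inorder splits into left=[], right=[28, 29]
  root=28; inorder splits into left=[], right=[29]
  root=29; inorder splits into left=[], right=[]
  root=9; inorder splits into left=[], right=[11, 15]
  root=15; inorder splits into left=[11], right=[]
  root=11; inorder splits into left=[], right=[]
Reconstructed level-order: [23, 9, 25, 15, 28, 11, 29]


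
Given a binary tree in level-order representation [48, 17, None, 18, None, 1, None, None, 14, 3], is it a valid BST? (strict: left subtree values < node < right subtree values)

Level-order array: [48, 17, None, 18, None, 1, None, None, 14, 3]
Validate using subtree bounds (lo, hi): at each node, require lo < value < hi,
then recurse left with hi=value and right with lo=value.
Preorder trace (stopping at first violation):
  at node 48 with bounds (-inf, +inf): OK
  at node 17 with bounds (-inf, 48): OK
  at node 18 with bounds (-inf, 17): VIOLATION
Node 18 violates its bound: not (-inf < 18 < 17).
Result: Not a valid BST


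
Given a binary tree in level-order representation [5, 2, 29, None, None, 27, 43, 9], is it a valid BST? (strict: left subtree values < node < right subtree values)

Level-order array: [5, 2, 29, None, None, 27, 43, 9]
Validate using subtree bounds (lo, hi): at each node, require lo < value < hi,
then recurse left with hi=value and right with lo=value.
Preorder trace (stopping at first violation):
  at node 5 with bounds (-inf, +inf): OK
  at node 2 with bounds (-inf, 5): OK
  at node 29 with bounds (5, +inf): OK
  at node 27 with bounds (5, 29): OK
  at node 9 with bounds (5, 27): OK
  at node 43 with bounds (29, +inf): OK
No violation found at any node.
Result: Valid BST


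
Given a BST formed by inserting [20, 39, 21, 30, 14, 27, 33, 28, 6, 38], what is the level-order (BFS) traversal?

Tree insertion order: [20, 39, 21, 30, 14, 27, 33, 28, 6, 38]
Tree (level-order array): [20, 14, 39, 6, None, 21, None, None, None, None, 30, 27, 33, None, 28, None, 38]
BFS from the root, enqueuing left then right child of each popped node:
  queue [20] -> pop 20, enqueue [14, 39], visited so far: [20]
  queue [14, 39] -> pop 14, enqueue [6], visited so far: [20, 14]
  queue [39, 6] -> pop 39, enqueue [21], visited so far: [20, 14, 39]
  queue [6, 21] -> pop 6, enqueue [none], visited so far: [20, 14, 39, 6]
  queue [21] -> pop 21, enqueue [30], visited so far: [20, 14, 39, 6, 21]
  queue [30] -> pop 30, enqueue [27, 33], visited so far: [20, 14, 39, 6, 21, 30]
  queue [27, 33] -> pop 27, enqueue [28], visited so far: [20, 14, 39, 6, 21, 30, 27]
  queue [33, 28] -> pop 33, enqueue [38], visited so far: [20, 14, 39, 6, 21, 30, 27, 33]
  queue [28, 38] -> pop 28, enqueue [none], visited so far: [20, 14, 39, 6, 21, 30, 27, 33, 28]
  queue [38] -> pop 38, enqueue [none], visited so far: [20, 14, 39, 6, 21, 30, 27, 33, 28, 38]
Result: [20, 14, 39, 6, 21, 30, 27, 33, 28, 38]


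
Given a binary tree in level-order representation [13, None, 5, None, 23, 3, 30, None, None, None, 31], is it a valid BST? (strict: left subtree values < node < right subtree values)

Level-order array: [13, None, 5, None, 23, 3, 30, None, None, None, 31]
Validate using subtree bounds (lo, hi): at each node, require lo < value < hi,
then recurse left with hi=value and right with lo=value.
Preorder trace (stopping at first violation):
  at node 13 with bounds (-inf, +inf): OK
  at node 5 with bounds (13, +inf): VIOLATION
Node 5 violates its bound: not (13 < 5 < +inf).
Result: Not a valid BST


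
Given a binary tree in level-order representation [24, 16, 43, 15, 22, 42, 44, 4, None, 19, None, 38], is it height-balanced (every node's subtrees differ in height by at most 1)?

Tree (level-order array): [24, 16, 43, 15, 22, 42, 44, 4, None, 19, None, 38]
Definition: a tree is height-balanced if, at every node, |h(left) - h(right)| <= 1 (empty subtree has height -1).
Bottom-up per-node check:
  node 4: h_left=-1, h_right=-1, diff=0 [OK], height=0
  node 15: h_left=0, h_right=-1, diff=1 [OK], height=1
  node 19: h_left=-1, h_right=-1, diff=0 [OK], height=0
  node 22: h_left=0, h_right=-1, diff=1 [OK], height=1
  node 16: h_left=1, h_right=1, diff=0 [OK], height=2
  node 38: h_left=-1, h_right=-1, diff=0 [OK], height=0
  node 42: h_left=0, h_right=-1, diff=1 [OK], height=1
  node 44: h_left=-1, h_right=-1, diff=0 [OK], height=0
  node 43: h_left=1, h_right=0, diff=1 [OK], height=2
  node 24: h_left=2, h_right=2, diff=0 [OK], height=3
All nodes satisfy the balance condition.
Result: Balanced


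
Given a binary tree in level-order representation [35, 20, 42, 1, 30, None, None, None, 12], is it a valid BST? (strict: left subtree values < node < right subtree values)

Level-order array: [35, 20, 42, 1, 30, None, None, None, 12]
Validate using subtree bounds (lo, hi): at each node, require lo < value < hi,
then recurse left with hi=value and right with lo=value.
Preorder trace (stopping at first violation):
  at node 35 with bounds (-inf, +inf): OK
  at node 20 with bounds (-inf, 35): OK
  at node 1 with bounds (-inf, 20): OK
  at node 12 with bounds (1, 20): OK
  at node 30 with bounds (20, 35): OK
  at node 42 with bounds (35, +inf): OK
No violation found at any node.
Result: Valid BST


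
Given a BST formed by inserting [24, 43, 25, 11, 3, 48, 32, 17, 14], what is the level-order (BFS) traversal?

Tree insertion order: [24, 43, 25, 11, 3, 48, 32, 17, 14]
Tree (level-order array): [24, 11, 43, 3, 17, 25, 48, None, None, 14, None, None, 32]
BFS from the root, enqueuing left then right child of each popped node:
  queue [24] -> pop 24, enqueue [11, 43], visited so far: [24]
  queue [11, 43] -> pop 11, enqueue [3, 17], visited so far: [24, 11]
  queue [43, 3, 17] -> pop 43, enqueue [25, 48], visited so far: [24, 11, 43]
  queue [3, 17, 25, 48] -> pop 3, enqueue [none], visited so far: [24, 11, 43, 3]
  queue [17, 25, 48] -> pop 17, enqueue [14], visited so far: [24, 11, 43, 3, 17]
  queue [25, 48, 14] -> pop 25, enqueue [32], visited so far: [24, 11, 43, 3, 17, 25]
  queue [48, 14, 32] -> pop 48, enqueue [none], visited so far: [24, 11, 43, 3, 17, 25, 48]
  queue [14, 32] -> pop 14, enqueue [none], visited so far: [24, 11, 43, 3, 17, 25, 48, 14]
  queue [32] -> pop 32, enqueue [none], visited so far: [24, 11, 43, 3, 17, 25, 48, 14, 32]
Result: [24, 11, 43, 3, 17, 25, 48, 14, 32]


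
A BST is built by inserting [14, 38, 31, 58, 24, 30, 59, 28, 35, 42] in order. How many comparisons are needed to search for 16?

Search path for 16: 14 -> 38 -> 31 -> 24
Found: False
Comparisons: 4


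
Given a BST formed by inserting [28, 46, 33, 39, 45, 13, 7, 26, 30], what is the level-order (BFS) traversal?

Tree insertion order: [28, 46, 33, 39, 45, 13, 7, 26, 30]
Tree (level-order array): [28, 13, 46, 7, 26, 33, None, None, None, None, None, 30, 39, None, None, None, 45]
BFS from the root, enqueuing left then right child of each popped node:
  queue [28] -> pop 28, enqueue [13, 46], visited so far: [28]
  queue [13, 46] -> pop 13, enqueue [7, 26], visited so far: [28, 13]
  queue [46, 7, 26] -> pop 46, enqueue [33], visited so far: [28, 13, 46]
  queue [7, 26, 33] -> pop 7, enqueue [none], visited so far: [28, 13, 46, 7]
  queue [26, 33] -> pop 26, enqueue [none], visited so far: [28, 13, 46, 7, 26]
  queue [33] -> pop 33, enqueue [30, 39], visited so far: [28, 13, 46, 7, 26, 33]
  queue [30, 39] -> pop 30, enqueue [none], visited so far: [28, 13, 46, 7, 26, 33, 30]
  queue [39] -> pop 39, enqueue [45], visited so far: [28, 13, 46, 7, 26, 33, 30, 39]
  queue [45] -> pop 45, enqueue [none], visited so far: [28, 13, 46, 7, 26, 33, 30, 39, 45]
Result: [28, 13, 46, 7, 26, 33, 30, 39, 45]


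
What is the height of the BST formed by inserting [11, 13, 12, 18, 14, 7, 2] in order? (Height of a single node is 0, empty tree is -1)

Insertion order: [11, 13, 12, 18, 14, 7, 2]
Tree (level-order array): [11, 7, 13, 2, None, 12, 18, None, None, None, None, 14]
Compute height bottom-up (empty subtree = -1):
  height(2) = 1 + max(-1, -1) = 0
  height(7) = 1 + max(0, -1) = 1
  height(12) = 1 + max(-1, -1) = 0
  height(14) = 1 + max(-1, -1) = 0
  height(18) = 1 + max(0, -1) = 1
  height(13) = 1 + max(0, 1) = 2
  height(11) = 1 + max(1, 2) = 3
Height = 3


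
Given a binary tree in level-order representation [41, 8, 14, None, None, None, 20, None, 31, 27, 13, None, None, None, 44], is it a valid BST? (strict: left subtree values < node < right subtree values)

Level-order array: [41, 8, 14, None, None, None, 20, None, 31, 27, 13, None, None, None, 44]
Validate using subtree bounds (lo, hi): at each node, require lo < value < hi,
then recurse left with hi=value and right with lo=value.
Preorder trace (stopping at first violation):
  at node 41 with bounds (-inf, +inf): OK
  at node 8 with bounds (-inf, 41): OK
  at node 14 with bounds (41, +inf): VIOLATION
Node 14 violates its bound: not (41 < 14 < +inf).
Result: Not a valid BST


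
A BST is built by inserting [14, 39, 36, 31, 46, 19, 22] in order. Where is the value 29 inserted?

Starting tree (level order): [14, None, 39, 36, 46, 31, None, None, None, 19, None, None, 22]
Insertion path: 14 -> 39 -> 36 -> 31 -> 19 -> 22
Result: insert 29 as right child of 22
Final tree (level order): [14, None, 39, 36, 46, 31, None, None, None, 19, None, None, 22, None, 29]


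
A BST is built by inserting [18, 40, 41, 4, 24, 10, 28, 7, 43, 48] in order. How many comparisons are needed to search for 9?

Search path for 9: 18 -> 4 -> 10 -> 7
Found: False
Comparisons: 4


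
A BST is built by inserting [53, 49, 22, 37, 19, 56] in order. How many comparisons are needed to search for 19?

Search path for 19: 53 -> 49 -> 22 -> 19
Found: True
Comparisons: 4


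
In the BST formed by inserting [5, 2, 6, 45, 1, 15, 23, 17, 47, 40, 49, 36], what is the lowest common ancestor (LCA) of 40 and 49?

Tree insertion order: [5, 2, 6, 45, 1, 15, 23, 17, 47, 40, 49, 36]
Tree (level-order array): [5, 2, 6, 1, None, None, 45, None, None, 15, 47, None, 23, None, 49, 17, 40, None, None, None, None, 36]
In a BST, the LCA of p=40, q=49 is the first node v on the
root-to-leaf path with p <= v <= q (go left if both < v, right if both > v).
Walk from root:
  at 5: both 40 and 49 > 5, go right
  at 6: both 40 and 49 > 6, go right
  at 45: 40 <= 45 <= 49, this is the LCA
LCA = 45


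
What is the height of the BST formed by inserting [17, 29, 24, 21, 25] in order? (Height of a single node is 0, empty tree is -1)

Insertion order: [17, 29, 24, 21, 25]
Tree (level-order array): [17, None, 29, 24, None, 21, 25]
Compute height bottom-up (empty subtree = -1):
  height(21) = 1 + max(-1, -1) = 0
  height(25) = 1 + max(-1, -1) = 0
  height(24) = 1 + max(0, 0) = 1
  height(29) = 1 + max(1, -1) = 2
  height(17) = 1 + max(-1, 2) = 3
Height = 3


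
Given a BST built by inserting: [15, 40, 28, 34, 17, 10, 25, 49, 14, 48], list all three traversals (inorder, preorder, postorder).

Tree insertion order: [15, 40, 28, 34, 17, 10, 25, 49, 14, 48]
Tree (level-order array): [15, 10, 40, None, 14, 28, 49, None, None, 17, 34, 48, None, None, 25]
Inorder (L, root, R): [10, 14, 15, 17, 25, 28, 34, 40, 48, 49]
Preorder (root, L, R): [15, 10, 14, 40, 28, 17, 25, 34, 49, 48]
Postorder (L, R, root): [14, 10, 25, 17, 34, 28, 48, 49, 40, 15]


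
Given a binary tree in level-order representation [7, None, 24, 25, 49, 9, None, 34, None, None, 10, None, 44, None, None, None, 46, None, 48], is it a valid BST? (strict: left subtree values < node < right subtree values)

Level-order array: [7, None, 24, 25, 49, 9, None, 34, None, None, 10, None, 44, None, None, None, 46, None, 48]
Validate using subtree bounds (lo, hi): at each node, require lo < value < hi,
then recurse left with hi=value and right with lo=value.
Preorder trace (stopping at first violation):
  at node 7 with bounds (-inf, +inf): OK
  at node 24 with bounds (7, +inf): OK
  at node 25 with bounds (7, 24): VIOLATION
Node 25 violates its bound: not (7 < 25 < 24).
Result: Not a valid BST
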